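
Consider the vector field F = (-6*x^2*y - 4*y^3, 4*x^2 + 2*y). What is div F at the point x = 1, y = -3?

38

∂F₁/∂x = -12*x*y
∂F₂/∂y = 2
∇·F = -12*x*y + 2
At (1, -3): 38.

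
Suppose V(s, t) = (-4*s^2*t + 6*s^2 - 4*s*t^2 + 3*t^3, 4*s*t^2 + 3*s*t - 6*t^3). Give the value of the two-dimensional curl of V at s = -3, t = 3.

-72

∂V₂/∂s = 4*t^2 + 3*t
∂V₁/∂t = -4*s^2 - 8*s*t + 9*t^2
Scalar curl = 4*s^2 + 8*s*t - 5*t^2 + 3*t
At (-3, 3): -72.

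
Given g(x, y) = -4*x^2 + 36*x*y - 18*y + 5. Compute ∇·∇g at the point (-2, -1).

∂²g/∂x² = -8
∂²g/∂y² = 0
∇²g = -8
At (-2, -1): -8.

-8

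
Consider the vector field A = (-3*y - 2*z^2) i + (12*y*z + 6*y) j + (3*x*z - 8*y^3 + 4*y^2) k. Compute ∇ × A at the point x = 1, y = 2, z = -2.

(-104, 14, 3)

(∇×A)₁ = ∂A₃/∂y − ∂A₂/∂z = -24*y^2 - 4*y
(∇×A)₂ = ∂A₁/∂z − ∂A₃/∂x = -7*z
(∇×A)₃ = ∂A₂/∂x − ∂A₁/∂y = 3
∇×A = (-24*y^2 - 4*y, -7*z, 3)
At (1, 2, -2): (-104, 14, 3).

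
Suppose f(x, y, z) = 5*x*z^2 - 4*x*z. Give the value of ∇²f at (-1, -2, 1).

-10

∂²f/∂x² = 0
∂²f/∂y² = 0
∂²f/∂z² = 10*x
∇²f = 10*x
At (-1, -2, 1): -10.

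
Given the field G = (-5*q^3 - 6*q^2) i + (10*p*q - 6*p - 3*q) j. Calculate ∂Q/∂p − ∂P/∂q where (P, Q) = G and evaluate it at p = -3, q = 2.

98

∂G₂/∂p = 10*q - 6
∂G₁/∂q = -15*q^2 - 12*q
Scalar curl = 15*q^2 + 22*q - 6
At (-3, 2): 98.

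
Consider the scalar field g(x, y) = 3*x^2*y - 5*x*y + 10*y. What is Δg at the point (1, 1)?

6

∂²g/∂x² = 6*y
∂²g/∂y² = 0
∇²g = 6*y
At (1, 1): 6.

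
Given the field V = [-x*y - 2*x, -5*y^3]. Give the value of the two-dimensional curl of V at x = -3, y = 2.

∂V₂/∂x = 0
∂V₁/∂y = -x
Scalar curl = x
At (-3, 2): -3.

-3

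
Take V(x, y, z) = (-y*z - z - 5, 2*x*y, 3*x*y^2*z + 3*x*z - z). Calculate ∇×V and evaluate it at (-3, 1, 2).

(∇×V)₁ = ∂V₃/∂y − ∂V₂/∂z = 6*x*y*z
(∇×V)₂ = ∂V₁/∂z − ∂V₃/∂x = -3*y^2*z - y - 3*z - 1
(∇×V)₃ = ∂V₂/∂x − ∂V₁/∂y = 2*y + z
∇×V = (6*x*y*z, -3*y^2*z - y - 3*z - 1, 2*y + z)
At (-3, 1, 2): (-36, -14, 4).

(-36, -14, 4)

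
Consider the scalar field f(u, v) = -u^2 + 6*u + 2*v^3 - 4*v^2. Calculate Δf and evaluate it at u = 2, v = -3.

-46

∂²f/∂u² = -2
∂²f/∂v² = 4*(3*v - 2)
∇²f = 12*v - 10
At (2, -3): -46.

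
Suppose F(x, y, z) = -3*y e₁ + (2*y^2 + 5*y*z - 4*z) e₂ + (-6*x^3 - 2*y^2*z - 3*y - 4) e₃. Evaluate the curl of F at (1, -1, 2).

(∇×F)₁ = ∂F₃/∂y − ∂F₂/∂z = -4*y*z - 5*y + 1
(∇×F)₂ = ∂F₁/∂z − ∂F₃/∂x = 18*x^2
(∇×F)₃ = ∂F₂/∂x − ∂F₁/∂y = 3
∇×F = (-4*y*z - 5*y + 1, 18*x^2, 3)
At (1, -1, 2): (14, 18, 3).

(14, 18, 3)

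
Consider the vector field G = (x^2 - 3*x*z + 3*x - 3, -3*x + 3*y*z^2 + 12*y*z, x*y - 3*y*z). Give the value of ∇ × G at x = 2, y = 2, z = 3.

(-67, -8, -3)

(∇×G)₁ = ∂G₃/∂y − ∂G₂/∂z = x - 6*y*z - 12*y - 3*z
(∇×G)₂ = ∂G₁/∂z − ∂G₃/∂x = -3*x - y
(∇×G)₃ = ∂G₂/∂x − ∂G₁/∂y = -3
∇×G = (x - 6*y*z - 12*y - 3*z, -3*x - y, -3)
At (2, 2, 3): (-67, -8, -3).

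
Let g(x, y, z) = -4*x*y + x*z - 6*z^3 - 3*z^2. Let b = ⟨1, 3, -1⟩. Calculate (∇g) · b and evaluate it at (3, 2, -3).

∂g/∂x = -4*y + z
∂g/∂y = -4*x
∂g/∂z = x - 18*z^2 - 6*z
∇g at (3, 2, -3) = (-11, -12, -141)
∇g · b = (-11)(1) + (-12)(3) + (-141)(-1) = 94

94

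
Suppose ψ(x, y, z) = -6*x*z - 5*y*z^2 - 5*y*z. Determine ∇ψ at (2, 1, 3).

(-18, -60, -47)

∂ψ/∂x = -6*z
∂ψ/∂y = -5*z^2 - 5*z
∂ψ/∂z = -6*x - 10*y*z - 5*y
∇ψ = (-6*z, -5*z^2 - 5*z, -6*x - 10*y*z - 5*y)
At (2, 1, 3): (-18, -60, -47).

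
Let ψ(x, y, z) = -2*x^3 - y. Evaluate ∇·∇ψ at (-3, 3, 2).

36

∂²ψ/∂x² = -12*x
∂²ψ/∂y² = 0
∂²ψ/∂z² = 0
∇²ψ = -12*x
At (-3, 3, 2): 36.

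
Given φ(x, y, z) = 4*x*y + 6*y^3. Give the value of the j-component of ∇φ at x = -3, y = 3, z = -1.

150

(∇φ)_2 = ∂φ/∂y = 4*x + 18*y^2
At (-3, 3, -1): 150.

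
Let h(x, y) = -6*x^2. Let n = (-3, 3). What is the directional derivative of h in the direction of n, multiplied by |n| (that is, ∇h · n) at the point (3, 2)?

108

∂h/∂x = -12*x
∂h/∂y = 0
∇h at (3, 2) = (-36, 0)
∇h · n = (-36)(-3) + (0)(3) = 108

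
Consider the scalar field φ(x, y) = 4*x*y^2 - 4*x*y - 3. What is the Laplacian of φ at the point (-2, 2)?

∂²φ/∂x² = 0
∂²φ/∂y² = 8*x
∇²φ = 8*x
At (-2, 2): -16.

-16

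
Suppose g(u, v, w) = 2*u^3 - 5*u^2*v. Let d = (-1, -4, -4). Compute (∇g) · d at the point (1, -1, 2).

4

∂g/∂u = 6*u^2 - 10*u*v
∂g/∂v = -5*u^2
∂g/∂w = 0
∇g at (1, -1, 2) = (16, -5, 0)
∇g · d = (16)(-1) + (-5)(-4) + (0)(-4) = 4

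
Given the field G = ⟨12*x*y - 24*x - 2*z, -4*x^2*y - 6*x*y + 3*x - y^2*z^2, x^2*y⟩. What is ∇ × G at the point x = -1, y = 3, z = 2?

(∇×G)₁ = ∂G₃/∂y − ∂G₂/∂z = x^2 + 2*y^2*z
(∇×G)₂ = ∂G₁/∂z − ∂G₃/∂x = -2*x*y - 2
(∇×G)₃ = ∂G₂/∂x − ∂G₁/∂y = -8*x*y - 12*x - 6*y + 3
∇×G = (x^2 + 2*y^2*z, -2*x*y - 2, -8*x*y - 12*x - 6*y + 3)
At (-1, 3, 2): (37, 4, 21).

(37, 4, 21)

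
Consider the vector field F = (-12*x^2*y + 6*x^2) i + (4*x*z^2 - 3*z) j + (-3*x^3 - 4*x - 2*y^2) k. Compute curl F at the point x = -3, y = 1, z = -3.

(∇×F)₁ = ∂F₃/∂y − ∂F₂/∂z = -8*x*z - 4*y + 3
(∇×F)₂ = ∂F₁/∂z − ∂F₃/∂x = 9*x^2 + 4
(∇×F)₃ = ∂F₂/∂x − ∂F₁/∂y = 12*x^2 + 4*z^2
∇×F = (-8*x*z - 4*y + 3, 9*x^2 + 4, 12*x^2 + 4*z^2)
At (-3, 1, -3): (-73, 85, 144).

(-73, 85, 144)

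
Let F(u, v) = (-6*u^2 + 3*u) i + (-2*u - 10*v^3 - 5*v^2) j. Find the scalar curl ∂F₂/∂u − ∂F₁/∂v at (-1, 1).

∂F₂/∂u = -2
∂F₁/∂v = 0
Scalar curl = -2
At (-1, 1): -2.

-2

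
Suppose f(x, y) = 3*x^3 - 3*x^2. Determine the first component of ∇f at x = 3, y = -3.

(∇f)_1 = ∂f/∂x = 9*x^2 - 6*x
At (3, -3): 63.

63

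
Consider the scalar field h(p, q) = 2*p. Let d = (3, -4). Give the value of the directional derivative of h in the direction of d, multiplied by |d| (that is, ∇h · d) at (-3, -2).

6

∂h/∂p = 2
∂h/∂q = 0
∇h at (-3, -2) = (2, 0)
∇h · d = (2)(3) + (0)(-4) = 6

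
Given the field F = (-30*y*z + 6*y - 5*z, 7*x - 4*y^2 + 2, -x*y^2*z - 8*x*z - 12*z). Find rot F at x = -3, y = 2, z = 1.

(∇×F)₁ = ∂F₃/∂y − ∂F₂/∂z = -2*x*y*z
(∇×F)₂ = ∂F₁/∂z − ∂F₃/∂x = y^2*z - 30*y + 8*z - 5
(∇×F)₃ = ∂F₂/∂x − ∂F₁/∂y = 30*z + 1
∇×F = (-2*x*y*z, y^2*z - 30*y + 8*z - 5, 30*z + 1)
At (-3, 2, 1): (12, -53, 31).

(12, -53, 31)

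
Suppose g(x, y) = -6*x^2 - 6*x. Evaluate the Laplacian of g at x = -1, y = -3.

∂²g/∂x² = -12
∂²g/∂y² = 0
∇²g = -12
At (-1, -3): -12.

-12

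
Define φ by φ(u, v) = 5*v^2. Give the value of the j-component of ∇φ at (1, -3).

(∇φ)_2 = ∂φ/∂v = 10*v
At (1, -3): -30.

-30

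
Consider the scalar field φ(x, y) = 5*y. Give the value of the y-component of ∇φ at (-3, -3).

5

(∇φ)_2 = ∂φ/∂y = 5
At (-3, -3): 5.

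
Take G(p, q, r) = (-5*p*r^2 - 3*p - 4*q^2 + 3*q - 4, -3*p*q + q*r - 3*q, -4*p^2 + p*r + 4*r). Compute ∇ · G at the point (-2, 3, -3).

∂G₁/∂p = -5*r^2 - 3
∂G₂/∂q = -3*p + r - 3
∂G₃/∂r = p + 4
∇·G = -2*p - 5*r^2 + r - 2
At (-2, 3, -3): -46.

-46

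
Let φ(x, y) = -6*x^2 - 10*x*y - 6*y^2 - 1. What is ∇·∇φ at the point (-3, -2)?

∂²φ/∂x² = -12
∂²φ/∂y² = -12
∇²φ = -24
At (-3, -2): -24.

-24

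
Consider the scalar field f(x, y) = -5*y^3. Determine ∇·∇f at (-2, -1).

∂²f/∂x² = 0
∂²f/∂y² = -30*y
∇²f = -30*y
At (-2, -1): 30.

30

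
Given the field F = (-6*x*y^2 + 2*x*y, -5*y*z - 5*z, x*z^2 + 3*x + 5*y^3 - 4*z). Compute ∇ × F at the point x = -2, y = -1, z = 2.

(15, -7, 28)

(∇×F)₁ = ∂F₃/∂y − ∂F₂/∂z = 15*y^2 + 5*y + 5
(∇×F)₂ = ∂F₁/∂z − ∂F₃/∂x = -z^2 - 3
(∇×F)₃ = ∂F₂/∂x − ∂F₁/∂y = 12*x*y - 2*x
∇×F = (15*y^2 + 5*y + 5, -z^2 - 3, 12*x*y - 2*x)
At (-2, -1, 2): (15, -7, 28).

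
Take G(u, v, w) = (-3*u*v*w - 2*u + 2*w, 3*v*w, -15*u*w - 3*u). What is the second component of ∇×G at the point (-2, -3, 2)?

(∇×G)_2 = ∂G₁/∂w − ∂G₃/∂u
= -3*u*v + 2 − (-15*w - 3)
= -3*u*v + 15*w + 5
At (-2, -3, 2): 17.

17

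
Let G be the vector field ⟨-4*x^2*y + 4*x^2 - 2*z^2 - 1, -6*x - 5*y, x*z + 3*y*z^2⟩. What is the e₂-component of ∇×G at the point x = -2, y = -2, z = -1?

(∇×G)_2 = ∂G₁/∂z − ∂G₃/∂x
= -4*z − (z)
= -5*z
At (-2, -2, -1): 5.

5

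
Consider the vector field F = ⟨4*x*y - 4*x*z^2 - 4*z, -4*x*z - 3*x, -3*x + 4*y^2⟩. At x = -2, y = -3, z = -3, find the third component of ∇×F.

17

(∇×F)_3 = ∂F₂/∂x − ∂F₁/∂y
= -4*z - 3 − (4*x)
= -4*x - 4*z - 3
At (-2, -3, -3): 17.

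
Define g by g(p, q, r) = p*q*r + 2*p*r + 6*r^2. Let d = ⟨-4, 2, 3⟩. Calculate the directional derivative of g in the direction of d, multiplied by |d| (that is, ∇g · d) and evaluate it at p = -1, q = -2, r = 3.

102

∂g/∂p = q*r + 2*r
∂g/∂q = p*r
∂g/∂r = p*q + 2*p + 12*r
∇g at (-1, -2, 3) = (0, -3, 36)
∇g · d = (0)(-4) + (-3)(2) + (36)(3) = 102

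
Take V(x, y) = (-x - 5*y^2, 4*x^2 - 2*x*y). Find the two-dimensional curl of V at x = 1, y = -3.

∂V₂/∂x = 8*x - 2*y
∂V₁/∂y = -10*y
Scalar curl = 8*x + 8*y
At (1, -3): -16.

-16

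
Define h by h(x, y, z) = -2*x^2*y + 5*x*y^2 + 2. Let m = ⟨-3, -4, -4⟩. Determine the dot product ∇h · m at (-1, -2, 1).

-108

∂h/∂x = -4*x*y + 5*y^2
∂h/∂y = -2*x^2 + 10*x*y
∂h/∂z = 0
∇h at (-1, -2, 1) = (12, 18, 0)
∇h · m = (12)(-3) + (18)(-4) + (0)(-4) = -108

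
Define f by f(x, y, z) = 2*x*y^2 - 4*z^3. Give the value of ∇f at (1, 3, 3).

∂f/∂x = 2*y^2
∂f/∂y = 4*x*y
∂f/∂z = -12*z^2
∇f = (2*y^2, 4*x*y, -12*z^2)
At (1, 3, 3): (18, 12, -108).

(18, 12, -108)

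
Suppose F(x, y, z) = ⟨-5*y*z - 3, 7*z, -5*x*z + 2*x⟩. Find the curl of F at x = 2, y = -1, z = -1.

(∇×F)₁ = ∂F₃/∂y − ∂F₂/∂z = -7
(∇×F)₂ = ∂F₁/∂z − ∂F₃/∂x = -5*y + 5*z - 2
(∇×F)₃ = ∂F₂/∂x − ∂F₁/∂y = 5*z
∇×F = (-7, -5*y + 5*z - 2, 5*z)
At (2, -1, -1): (-7, -2, -5).

(-7, -2, -5)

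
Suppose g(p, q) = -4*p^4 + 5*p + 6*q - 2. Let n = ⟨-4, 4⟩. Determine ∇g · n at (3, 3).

1732

∂g/∂p = -16*p^3 + 5
∂g/∂q = 6
∇g at (3, 3) = (-427, 6)
∇g · n = (-427)(-4) + (6)(4) = 1732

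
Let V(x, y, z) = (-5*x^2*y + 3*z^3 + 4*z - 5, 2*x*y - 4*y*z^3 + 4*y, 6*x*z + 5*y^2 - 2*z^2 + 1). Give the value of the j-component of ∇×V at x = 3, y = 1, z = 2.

(∇×V)_2 = ∂V₁/∂z − ∂V₃/∂x
= 9*z^2 + 4 − (6*z)
= 9*z^2 - 6*z + 4
At (3, 1, 2): 28.

28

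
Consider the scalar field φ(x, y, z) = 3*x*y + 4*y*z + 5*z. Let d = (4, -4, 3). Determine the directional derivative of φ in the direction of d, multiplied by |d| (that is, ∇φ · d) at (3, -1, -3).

3

∂φ/∂x = 3*y
∂φ/∂y = 3*x + 4*z
∂φ/∂z = 4*y + 5
∇φ at (3, -1, -3) = (-3, -3, 1)
∇φ · d = (-3)(4) + (-3)(-4) + (1)(3) = 3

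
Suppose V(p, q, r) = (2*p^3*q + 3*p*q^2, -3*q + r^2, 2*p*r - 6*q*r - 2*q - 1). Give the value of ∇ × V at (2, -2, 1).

(-10, -2, 8)

(∇×V)₁ = ∂V₃/∂q − ∂V₂/∂r = -8*r - 2
(∇×V)₂ = ∂V₁/∂r − ∂V₃/∂p = -2*r
(∇×V)₃ = ∂V₂/∂p − ∂V₁/∂q = -2*p^3 - 6*p*q
∇×V = (-8*r - 2, -2*r, -2*p^3 - 6*p*q)
At (2, -2, 1): (-10, -2, 8).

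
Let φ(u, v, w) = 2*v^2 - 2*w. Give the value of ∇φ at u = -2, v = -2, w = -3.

(0, -8, -2)

∂φ/∂u = 0
∂φ/∂v = 4*v
∂φ/∂w = -2
∇φ = (0, 4*v, -2)
At (-2, -2, -3): (0, -8, -2).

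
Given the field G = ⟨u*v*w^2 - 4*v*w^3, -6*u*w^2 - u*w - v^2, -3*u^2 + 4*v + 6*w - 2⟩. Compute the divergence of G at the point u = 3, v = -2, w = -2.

2

∂G₁/∂u = v*w^2
∂G₂/∂v = -2*v
∂G₃/∂w = 6
∇·G = v*w^2 - 2*v + 6
At (3, -2, -2): 2.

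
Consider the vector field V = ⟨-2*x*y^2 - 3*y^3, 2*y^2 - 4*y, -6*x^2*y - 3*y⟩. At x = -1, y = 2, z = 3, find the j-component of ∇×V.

-24

(∇×V)_2 = ∂V₁/∂z − ∂V₃/∂x
= 0 − (-12*x*y)
= 12*x*y
At (-1, 2, 3): -24.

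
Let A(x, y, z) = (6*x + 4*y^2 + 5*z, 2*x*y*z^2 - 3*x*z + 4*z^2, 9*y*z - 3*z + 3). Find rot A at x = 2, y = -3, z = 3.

(81, 5, -39)

(∇×A)₁ = ∂A₃/∂y − ∂A₂/∂z = -4*x*y*z + 3*x + z
(∇×A)₂ = ∂A₁/∂z − ∂A₃/∂x = 5
(∇×A)₃ = ∂A₂/∂x − ∂A₁/∂y = 2*y*z^2 - 8*y - 3*z
∇×A = (-4*x*y*z + 3*x + z, 5, 2*y*z^2 - 8*y - 3*z)
At (2, -3, 3): (81, 5, -39).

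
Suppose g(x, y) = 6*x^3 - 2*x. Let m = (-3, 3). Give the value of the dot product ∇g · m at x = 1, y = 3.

-48

∂g/∂x = 18*x^2 - 2
∂g/∂y = 0
∇g at (1, 3) = (16, 0)
∇g · m = (16)(-3) + (0)(3) = -48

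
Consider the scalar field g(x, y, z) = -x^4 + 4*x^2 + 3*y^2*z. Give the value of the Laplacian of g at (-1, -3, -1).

-10

∂²g/∂x² = 4*(-3*x^2 + 2)
∂²g/∂y² = 6*z
∂²g/∂z² = 0
∇²g = -12*x^2 + 6*z + 8
At (-1, -3, -1): -10.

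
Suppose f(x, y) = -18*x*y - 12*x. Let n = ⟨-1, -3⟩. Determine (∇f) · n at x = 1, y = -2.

30

∂f/∂x = -18*y - 12
∂f/∂y = -18*x
∇f at (1, -2) = (24, -18)
∇f · n = (24)(-1) + (-18)(-3) = 30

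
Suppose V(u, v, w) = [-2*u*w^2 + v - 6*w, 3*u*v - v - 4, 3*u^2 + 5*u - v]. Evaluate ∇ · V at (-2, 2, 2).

-15

∂V₁/∂u = -2*w^2
∂V₂/∂v = 3*u - 1
∂V₃/∂w = 0
∇·V = 3*u - 2*w^2 - 1
At (-2, 2, 2): -15.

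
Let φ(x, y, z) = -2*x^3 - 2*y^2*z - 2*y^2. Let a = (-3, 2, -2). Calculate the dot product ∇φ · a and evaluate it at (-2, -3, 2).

∂φ/∂x = -6*x^2
∂φ/∂y = -4*y*z - 4*y
∂φ/∂z = -2*y^2
∇φ at (-2, -3, 2) = (-24, 36, -18)
∇φ · a = (-24)(-3) + (36)(2) + (-18)(-2) = 180

180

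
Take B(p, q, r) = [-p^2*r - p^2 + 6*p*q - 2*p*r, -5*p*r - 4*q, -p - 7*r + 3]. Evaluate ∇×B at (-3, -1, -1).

(∇×B)₁ = ∂B₃/∂q − ∂B₂/∂r = 5*p
(∇×B)₂ = ∂B₁/∂r − ∂B₃/∂p = -p^2 - 2*p + 1
(∇×B)₃ = ∂B₂/∂p − ∂B₁/∂q = -6*p - 5*r
∇×B = (5*p, -p^2 - 2*p + 1, -6*p - 5*r)
At (-3, -1, -1): (-15, -2, 23).

(-15, -2, 23)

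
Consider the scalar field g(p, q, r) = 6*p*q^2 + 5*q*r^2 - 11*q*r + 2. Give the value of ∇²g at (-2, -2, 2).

∂²g/∂p² = 0
∂²g/∂q² = 12*p
∂²g/∂r² = 10*q
∇²g = 12*p + 10*q
At (-2, -2, 2): -44.

-44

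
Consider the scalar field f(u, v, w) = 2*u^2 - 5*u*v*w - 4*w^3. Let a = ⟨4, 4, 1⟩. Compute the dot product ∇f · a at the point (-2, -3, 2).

90

∂f/∂u = 4*u - 5*v*w
∂f/∂v = -5*u*w
∂f/∂w = -5*u*v - 12*w^2
∇f at (-2, -3, 2) = (22, 20, -78)
∇f · a = (22)(4) + (20)(4) + (-78)(1) = 90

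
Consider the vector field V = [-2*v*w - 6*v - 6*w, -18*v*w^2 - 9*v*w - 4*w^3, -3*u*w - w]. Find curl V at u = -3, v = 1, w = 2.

(∇×V)₁ = ∂V₃/∂v − ∂V₂/∂w = 36*v*w + 9*v + 12*w^2
(∇×V)₂ = ∂V₁/∂w − ∂V₃/∂u = -2*v + 3*w - 6
(∇×V)₃ = ∂V₂/∂u − ∂V₁/∂v = 2*w + 6
∇×V = (36*v*w + 9*v + 12*w^2, -2*v + 3*w - 6, 2*w + 6)
At (-3, 1, 2): (129, -2, 10).

(129, -2, 10)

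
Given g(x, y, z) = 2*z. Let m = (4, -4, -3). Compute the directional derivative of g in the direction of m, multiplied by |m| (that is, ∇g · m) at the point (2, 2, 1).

∂g/∂x = 0
∂g/∂y = 0
∂g/∂z = 2
∇g at (2, 2, 1) = (0, 0, 2)
∇g · m = (0)(4) + (0)(-4) + (2)(-3) = -6

-6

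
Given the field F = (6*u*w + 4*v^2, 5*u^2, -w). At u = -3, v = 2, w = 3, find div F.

17

∂F₁/∂u = 6*w
∂F₂/∂v = 0
∂F₃/∂w = -1
∇·F = 6*w - 1
At (-3, 2, 3): 17.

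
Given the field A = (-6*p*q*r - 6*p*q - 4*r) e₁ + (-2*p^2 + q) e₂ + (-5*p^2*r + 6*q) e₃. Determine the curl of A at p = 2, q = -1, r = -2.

(6, -32, -20)

(∇×A)₁ = ∂A₃/∂q − ∂A₂/∂r = 6
(∇×A)₂ = ∂A₁/∂r − ∂A₃/∂p = -6*p*q + 10*p*r - 4
(∇×A)₃ = ∂A₂/∂p − ∂A₁/∂q = 6*p*r + 2*p
∇×A = (6, -6*p*q + 10*p*r - 4, 6*p*r + 2*p)
At (2, -1, -2): (6, -32, -20).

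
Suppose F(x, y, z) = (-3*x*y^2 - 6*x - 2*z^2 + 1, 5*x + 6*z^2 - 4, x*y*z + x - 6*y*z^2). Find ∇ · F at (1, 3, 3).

-138

∂F₁/∂x = -3*y^2 - 6
∂F₂/∂y = 0
∂F₃/∂z = x*y - 12*y*z
∇·F = x*y - 3*y^2 - 12*y*z - 6
At (1, 3, 3): -138.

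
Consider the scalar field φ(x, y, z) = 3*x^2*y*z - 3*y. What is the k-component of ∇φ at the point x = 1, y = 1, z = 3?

3

(∇φ)_3 = ∂φ/∂z = 3*x^2*y
At (1, 1, 3): 3.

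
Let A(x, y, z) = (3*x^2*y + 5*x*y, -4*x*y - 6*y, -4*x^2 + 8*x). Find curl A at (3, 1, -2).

(∇×A)₁ = ∂A₃/∂y − ∂A₂/∂z = 0
(∇×A)₂ = ∂A₁/∂z − ∂A₃/∂x = 8*x - 8
(∇×A)₃ = ∂A₂/∂x − ∂A₁/∂y = -3*x^2 - 5*x - 4*y
∇×A = (0, 8*x - 8, -3*x^2 - 5*x - 4*y)
At (3, 1, -2): (0, 16, -46).

(0, 16, -46)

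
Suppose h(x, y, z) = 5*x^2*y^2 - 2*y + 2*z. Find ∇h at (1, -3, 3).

∂h/∂x = 10*x*y^2
∂h/∂y = 10*x^2*y - 2
∂h/∂z = 2
∇h = (10*x*y^2, 10*x^2*y - 2, 2)
At (1, -3, 3): (90, -32, 2).

(90, -32, 2)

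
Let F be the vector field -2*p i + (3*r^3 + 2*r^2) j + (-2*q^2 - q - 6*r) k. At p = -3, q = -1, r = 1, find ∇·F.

∂F₁/∂p = -2
∂F₂/∂q = 0
∂F₃/∂r = -6
∇·F = -8
At (-3, -1, 1): -8.

-8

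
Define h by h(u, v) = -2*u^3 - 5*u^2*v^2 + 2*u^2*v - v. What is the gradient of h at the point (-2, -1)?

∂h/∂u = -6*u^2 - 10*u*v^2 + 4*u*v
∂h/∂v = -10*u^2*v + 2*u^2 - 1
∇h = (-6*u^2 - 10*u*v^2 + 4*u*v, -10*u^2*v + 2*u^2 - 1)
At (-2, -1): (4, 47).

(4, 47)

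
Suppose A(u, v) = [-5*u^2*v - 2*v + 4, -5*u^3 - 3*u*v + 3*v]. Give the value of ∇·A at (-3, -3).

-78

∂A₁/∂u = -10*u*v
∂A₂/∂v = -3*u + 3
∇·A = -10*u*v - 3*u + 3
At (-3, -3): -78.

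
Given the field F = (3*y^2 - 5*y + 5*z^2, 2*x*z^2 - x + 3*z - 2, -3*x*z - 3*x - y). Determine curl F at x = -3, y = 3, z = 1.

(∇×F)₁ = ∂F₃/∂y − ∂F₂/∂z = -4*x*z - 4
(∇×F)₂ = ∂F₁/∂z − ∂F₃/∂x = 13*z + 3
(∇×F)₃ = ∂F₂/∂x − ∂F₁/∂y = -6*y + 2*z^2 + 4
∇×F = (-4*x*z - 4, 13*z + 3, -6*y + 2*z^2 + 4)
At (-3, 3, 1): (8, 16, -12).

(8, 16, -12)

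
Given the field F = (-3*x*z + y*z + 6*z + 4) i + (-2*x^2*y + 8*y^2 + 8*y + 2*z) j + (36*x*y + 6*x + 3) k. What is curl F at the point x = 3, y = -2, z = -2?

(∇×F)₁ = ∂F₃/∂y − ∂F₂/∂z = 36*x - 2
(∇×F)₂ = ∂F₁/∂z − ∂F₃/∂x = -3*x - 35*y
(∇×F)₃ = ∂F₂/∂x − ∂F₁/∂y = -4*x*y - z
∇×F = (36*x - 2, -3*x - 35*y, -4*x*y - z)
At (3, -2, -2): (106, 61, 26).

(106, 61, 26)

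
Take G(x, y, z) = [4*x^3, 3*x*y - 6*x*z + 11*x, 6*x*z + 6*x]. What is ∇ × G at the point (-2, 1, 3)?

(-12, -24, -4)

(∇×G)₁ = ∂G₃/∂y − ∂G₂/∂z = 6*x
(∇×G)₂ = ∂G₁/∂z − ∂G₃/∂x = -6*z - 6
(∇×G)₃ = ∂G₂/∂x − ∂G₁/∂y = 3*y - 6*z + 11
∇×G = (6*x, -6*z - 6, 3*y - 6*z + 11)
At (-2, 1, 3): (-12, -24, -4).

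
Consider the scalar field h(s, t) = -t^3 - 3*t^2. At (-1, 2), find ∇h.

∂h/∂s = 0
∂h/∂t = -3*t^2 - 6*t
∇h = (0, -3*t^2 - 6*t)
At (-1, 2): (0, -24).

(0, -24)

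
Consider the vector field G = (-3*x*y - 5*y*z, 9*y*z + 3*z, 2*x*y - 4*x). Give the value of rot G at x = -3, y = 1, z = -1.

(-18, -3, -14)

(∇×G)₁ = ∂G₃/∂y − ∂G₂/∂z = 2*x - 9*y - 3
(∇×G)₂ = ∂G₁/∂z − ∂G₃/∂x = -7*y + 4
(∇×G)₃ = ∂G₂/∂x − ∂G₁/∂y = 3*x + 5*z
∇×G = (2*x - 9*y - 3, -7*y + 4, 3*x + 5*z)
At (-3, 1, -1): (-18, -3, -14).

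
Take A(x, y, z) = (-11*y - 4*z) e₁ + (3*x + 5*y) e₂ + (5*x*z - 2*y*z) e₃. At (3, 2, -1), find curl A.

(∇×A)₁ = ∂A₃/∂y − ∂A₂/∂z = -2*z
(∇×A)₂ = ∂A₁/∂z − ∂A₃/∂x = -5*z - 4
(∇×A)₃ = ∂A₂/∂x − ∂A₁/∂y = 14
∇×A = (-2*z, -5*z - 4, 14)
At (3, 2, -1): (2, 1, 14).

(2, 1, 14)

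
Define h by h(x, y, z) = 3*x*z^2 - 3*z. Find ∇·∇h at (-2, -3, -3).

∂²h/∂x² = 0
∂²h/∂y² = 0
∂²h/∂z² = 6*x
∇²h = 6*x
At (-2, -3, -3): -12.

-12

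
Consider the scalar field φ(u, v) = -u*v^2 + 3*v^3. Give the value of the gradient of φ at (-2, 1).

(-1, 13)

∂φ/∂u = -v^2
∂φ/∂v = -2*u*v + 9*v^2
∇φ = (-v^2, -2*u*v + 9*v^2)
At (-2, 1): (-1, 13).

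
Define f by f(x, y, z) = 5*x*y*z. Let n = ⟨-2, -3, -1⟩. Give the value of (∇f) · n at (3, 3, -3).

180

∂f/∂x = 5*y*z
∂f/∂y = 5*x*z
∂f/∂z = 5*x*y
∇f at (3, 3, -3) = (-45, -45, 45)
∇f · n = (-45)(-2) + (-45)(-3) + (45)(-1) = 180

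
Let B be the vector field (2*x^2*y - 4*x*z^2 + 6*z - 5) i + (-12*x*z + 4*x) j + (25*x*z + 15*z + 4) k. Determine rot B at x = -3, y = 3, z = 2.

(∇×B)₁ = ∂B₃/∂y − ∂B₂/∂z = 12*x
(∇×B)₂ = ∂B₁/∂z − ∂B₃/∂x = -8*x*z - 25*z + 6
(∇×B)₃ = ∂B₂/∂x − ∂B₁/∂y = -2*x^2 - 12*z + 4
∇×B = (12*x, -8*x*z - 25*z + 6, -2*x^2 - 12*z + 4)
At (-3, 3, 2): (-36, 4, -38).

(-36, 4, -38)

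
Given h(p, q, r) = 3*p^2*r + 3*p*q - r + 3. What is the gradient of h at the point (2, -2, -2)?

(-30, 6, 11)

∂h/∂p = 6*p*r + 3*q
∂h/∂q = 3*p
∂h/∂r = 3*p^2 - 1
∇h = (6*p*r + 3*q, 3*p, 3*p^2 - 1)
At (2, -2, -2): (-30, 6, 11).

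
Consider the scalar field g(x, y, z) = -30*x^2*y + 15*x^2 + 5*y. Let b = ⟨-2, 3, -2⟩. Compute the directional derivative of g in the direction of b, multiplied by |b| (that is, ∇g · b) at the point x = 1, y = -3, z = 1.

∂g/∂x = -60*x*y + 30*x
∂g/∂y = -30*x^2 + 5
∂g/∂z = 0
∇g at (1, -3, 1) = (210, -25, 0)
∇g · b = (210)(-2) + (-25)(3) + (0)(-2) = -495

-495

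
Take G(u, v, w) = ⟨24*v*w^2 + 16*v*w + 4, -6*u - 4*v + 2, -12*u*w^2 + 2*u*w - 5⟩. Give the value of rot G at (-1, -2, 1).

(0, -118, -46)

(∇×G)₁ = ∂G₃/∂v − ∂G₂/∂w = 0
(∇×G)₂ = ∂G₁/∂w − ∂G₃/∂u = 48*v*w + 16*v + 12*w^2 - 2*w
(∇×G)₃ = ∂G₂/∂u − ∂G₁/∂v = -24*w^2 - 16*w - 6
∇×G = (0, 48*v*w + 16*v + 12*w^2 - 2*w, -24*w^2 - 16*w - 6)
At (-1, -2, 1): (0, -118, -46).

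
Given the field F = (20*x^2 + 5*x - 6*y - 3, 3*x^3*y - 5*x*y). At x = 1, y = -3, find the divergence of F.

∂F₁/∂x = 40*x + 5
∂F₂/∂y = 3*x^3 - 5*x
∇·F = 3*x^3 + 35*x + 5
At (1, -3): 43.

43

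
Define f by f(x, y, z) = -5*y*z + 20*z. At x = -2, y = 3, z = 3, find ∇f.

∂f/∂x = 0
∂f/∂y = -5*z
∂f/∂z = -5*y + 20
∇f = (0, -5*z, -5*y + 20)
At (-2, 3, 3): (0, -15, 5).

(0, -15, 5)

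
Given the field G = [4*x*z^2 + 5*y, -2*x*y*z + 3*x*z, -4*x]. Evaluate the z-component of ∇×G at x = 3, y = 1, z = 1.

-4

(∇×G)_3 = ∂G₂/∂x − ∂G₁/∂y
= -2*y*z + 3*z − (5)
= -2*y*z + 3*z - 5
At (3, 1, 1): -4.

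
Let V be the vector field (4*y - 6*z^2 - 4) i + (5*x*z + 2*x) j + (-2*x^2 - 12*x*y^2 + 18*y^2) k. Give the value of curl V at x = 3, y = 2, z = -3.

(∇×V)₁ = ∂V₃/∂y − ∂V₂/∂z = -24*x*y - 5*x + 36*y
(∇×V)₂ = ∂V₁/∂z − ∂V₃/∂x = 4*x + 12*y^2 - 12*z
(∇×V)₃ = ∂V₂/∂x − ∂V₁/∂y = 5*z - 2
∇×V = (-24*x*y - 5*x + 36*y, 4*x + 12*y^2 - 12*z, 5*z - 2)
At (3, 2, -3): (-87, 96, -17).

(-87, 96, -17)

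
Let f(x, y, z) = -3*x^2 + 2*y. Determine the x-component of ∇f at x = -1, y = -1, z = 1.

(∇f)_1 = ∂f/∂x = -6*x
At (-1, -1, 1): 6.

6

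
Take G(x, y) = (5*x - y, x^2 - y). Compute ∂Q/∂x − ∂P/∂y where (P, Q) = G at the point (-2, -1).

-3

∂G₂/∂x = 2*x
∂G₁/∂y = -1
Scalar curl = 2*x + 1
At (-2, -1): -3.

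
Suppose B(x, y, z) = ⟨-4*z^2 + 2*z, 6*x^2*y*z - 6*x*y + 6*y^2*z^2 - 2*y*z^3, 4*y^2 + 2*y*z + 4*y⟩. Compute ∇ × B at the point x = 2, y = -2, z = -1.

(∇×B)₁ = ∂B₃/∂y − ∂B₂/∂z = -6*x^2*y - 12*y^2*z + 6*y*z^2 + 8*y + 2*z + 4
(∇×B)₂ = ∂B₁/∂z − ∂B₃/∂x = -8*z + 2
(∇×B)₃ = ∂B₂/∂x − ∂B₁/∂y = 12*x*y*z - 6*y
∇×B = (-6*x^2*y - 12*y^2*z + 6*y*z^2 + 8*y + 2*z + 4, -8*z + 2, 12*x*y*z - 6*y)
At (2, -2, -1): (70, 10, 60).

(70, 10, 60)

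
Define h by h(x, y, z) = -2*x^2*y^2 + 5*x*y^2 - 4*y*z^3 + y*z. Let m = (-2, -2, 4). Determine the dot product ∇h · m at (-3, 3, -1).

∂h/∂x = -4*x*y^2 + 5*y^2
∂h/∂y = -4*x^2*y + 10*x*y - 4*z^3 + z
∂h/∂z = -12*y*z^2 + y
∇h at (-3, 3, -1) = (153, -195, -33)
∇h · m = (153)(-2) + (-195)(-2) + (-33)(4) = -48

-48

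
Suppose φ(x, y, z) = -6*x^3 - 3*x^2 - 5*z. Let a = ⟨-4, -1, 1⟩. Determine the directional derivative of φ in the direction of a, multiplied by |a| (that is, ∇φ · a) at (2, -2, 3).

331

∂φ/∂x = -18*x^2 - 6*x
∂φ/∂y = 0
∂φ/∂z = -5
∇φ at (2, -2, 3) = (-84, 0, -5)
∇φ · a = (-84)(-4) + (0)(-1) + (-5)(1) = 331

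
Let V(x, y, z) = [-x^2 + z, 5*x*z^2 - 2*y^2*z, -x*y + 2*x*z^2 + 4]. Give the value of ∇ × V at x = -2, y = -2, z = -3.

(∇×V)₁ = ∂V₃/∂y − ∂V₂/∂z = -10*x*z - x + 2*y^2
(∇×V)₂ = ∂V₁/∂z − ∂V₃/∂x = y - 2*z^2 + 1
(∇×V)₃ = ∂V₂/∂x − ∂V₁/∂y = 5*z^2
∇×V = (-10*x*z - x + 2*y^2, y - 2*z^2 + 1, 5*z^2)
At (-2, -2, -3): (-50, -19, 45).

(-50, -19, 45)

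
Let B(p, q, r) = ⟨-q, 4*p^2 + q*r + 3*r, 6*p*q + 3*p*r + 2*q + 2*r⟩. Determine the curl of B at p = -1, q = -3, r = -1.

(-4, 21, -7)

(∇×B)₁ = ∂B₃/∂q − ∂B₂/∂r = 6*p - q - 1
(∇×B)₂ = ∂B₁/∂r − ∂B₃/∂p = -6*q - 3*r
(∇×B)₃ = ∂B₂/∂p − ∂B₁/∂q = 8*p + 1
∇×B = (6*p - q - 1, -6*q - 3*r, 8*p + 1)
At (-1, -3, -1): (-4, 21, -7).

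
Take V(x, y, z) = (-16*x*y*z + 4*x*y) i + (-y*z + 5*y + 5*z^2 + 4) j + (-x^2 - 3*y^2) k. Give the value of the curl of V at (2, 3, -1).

(∇×V)₁ = ∂V₃/∂y − ∂V₂/∂z = -5*y - 10*z
(∇×V)₂ = ∂V₁/∂z − ∂V₃/∂x = -16*x*y + 2*x
(∇×V)₃ = ∂V₂/∂x − ∂V₁/∂y = 16*x*z - 4*x
∇×V = (-5*y - 10*z, -16*x*y + 2*x, 16*x*z - 4*x)
At (2, 3, -1): (-5, -92, -40).

(-5, -92, -40)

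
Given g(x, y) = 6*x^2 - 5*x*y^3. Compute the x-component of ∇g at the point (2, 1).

19

(∇g)_1 = ∂g/∂x = 12*x - 5*y^3
At (2, 1): 19.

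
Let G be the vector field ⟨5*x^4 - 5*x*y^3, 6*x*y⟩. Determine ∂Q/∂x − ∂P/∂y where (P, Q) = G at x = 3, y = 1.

51

∂G₂/∂x = 6*y
∂G₁/∂y = -15*x*y^2
Scalar curl = 15*x*y^2 + 6*y
At (3, 1): 51.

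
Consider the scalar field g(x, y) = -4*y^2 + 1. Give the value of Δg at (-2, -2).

∂²g/∂x² = 0
∂²g/∂y² = -8
∇²g = -8
At (-2, -2): -8.

-8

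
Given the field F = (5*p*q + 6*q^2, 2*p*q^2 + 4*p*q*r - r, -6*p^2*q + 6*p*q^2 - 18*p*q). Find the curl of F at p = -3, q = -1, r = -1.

(25, 12, 33)

(∇×F)₁ = ∂F₃/∂q − ∂F₂/∂r = -6*p^2 + 8*p*q - 18*p + 1
(∇×F)₂ = ∂F₁/∂r − ∂F₃/∂p = 12*p*q - 6*q^2 + 18*q
(∇×F)₃ = ∂F₂/∂p − ∂F₁/∂q = -5*p + 2*q^2 + 4*q*r - 12*q
∇×F = (-6*p^2 + 8*p*q - 18*p + 1, 12*p*q - 6*q^2 + 18*q, -5*p + 2*q^2 + 4*q*r - 12*q)
At (-3, -1, -1): (25, 12, 33).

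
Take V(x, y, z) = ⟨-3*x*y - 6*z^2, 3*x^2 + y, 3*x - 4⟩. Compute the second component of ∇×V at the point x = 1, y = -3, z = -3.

(∇×V)_2 = ∂V₁/∂z − ∂V₃/∂x
= -12*z − (3)
= -12*z - 3
At (1, -3, -3): 33.

33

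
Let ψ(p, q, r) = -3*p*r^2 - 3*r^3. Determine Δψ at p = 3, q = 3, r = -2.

18

∂²ψ/∂p² = 0
∂²ψ/∂q² = 0
∂²ψ/∂r² = -6*(p + 3*r)
∇²ψ = -6*p - 18*r
At (3, 3, -2): 18.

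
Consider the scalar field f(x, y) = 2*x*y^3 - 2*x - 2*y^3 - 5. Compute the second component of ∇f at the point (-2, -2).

-72

(∇f)_2 = ∂f/∂y = 6*x*y^2 - 6*y^2
At (-2, -2): -72.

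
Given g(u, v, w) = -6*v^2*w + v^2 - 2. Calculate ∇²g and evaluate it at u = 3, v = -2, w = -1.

14

∂²g/∂u² = 0
∂²g/∂v² = 2*(-6*w + 1)
∂²g/∂w² = 0
∇²g = -12*w + 2
At (3, -2, -1): 14.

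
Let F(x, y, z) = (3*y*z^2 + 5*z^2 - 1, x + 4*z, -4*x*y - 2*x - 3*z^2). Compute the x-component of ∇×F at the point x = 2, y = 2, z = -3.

-12

(∇×F)_1 = ∂F₃/∂y − ∂F₂/∂z
= -4*x − (4)
= -4*x - 4
At (2, 2, -3): -12.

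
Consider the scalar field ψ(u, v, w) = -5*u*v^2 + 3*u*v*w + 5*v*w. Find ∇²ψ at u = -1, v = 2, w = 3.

∂²ψ/∂u² = 0
∂²ψ/∂v² = -10*u
∂²ψ/∂w² = 0
∇²ψ = -10*u
At (-1, 2, 3): 10.

10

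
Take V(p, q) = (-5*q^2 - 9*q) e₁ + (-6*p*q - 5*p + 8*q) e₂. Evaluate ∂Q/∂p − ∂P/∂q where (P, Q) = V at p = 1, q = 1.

∂V₂/∂p = -6*q - 5
∂V₁/∂q = -10*q - 9
Scalar curl = 4*q + 4
At (1, 1): 8.

8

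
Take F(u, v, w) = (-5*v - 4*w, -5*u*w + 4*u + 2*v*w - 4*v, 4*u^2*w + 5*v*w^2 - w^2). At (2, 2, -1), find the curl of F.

(∇×F)₁ = ∂F₃/∂v − ∂F₂/∂w = 5*u - 2*v + 5*w^2
(∇×F)₂ = ∂F₁/∂w − ∂F₃/∂u = -8*u*w - 4
(∇×F)₃ = ∂F₂/∂u − ∂F₁/∂v = -5*w + 9
∇×F = (5*u - 2*v + 5*w^2, -8*u*w - 4, -5*w + 9)
At (2, 2, -1): (11, 12, 14).

(11, 12, 14)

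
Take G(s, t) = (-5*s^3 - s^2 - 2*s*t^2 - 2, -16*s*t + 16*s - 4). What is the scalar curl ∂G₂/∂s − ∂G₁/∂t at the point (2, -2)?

32

∂G₂/∂s = -16*t + 16
∂G₁/∂t = -4*s*t
Scalar curl = 4*s*t - 16*t + 16
At (2, -2): 32.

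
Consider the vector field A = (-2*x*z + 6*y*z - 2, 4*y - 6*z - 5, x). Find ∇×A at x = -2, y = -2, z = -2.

(6, -9, 12)

(∇×A)₁ = ∂A₃/∂y − ∂A₂/∂z = 6
(∇×A)₂ = ∂A₁/∂z − ∂A₃/∂x = -2*x + 6*y - 1
(∇×A)₃ = ∂A₂/∂x − ∂A₁/∂y = -6*z
∇×A = (6, -2*x + 6*y - 1, -6*z)
At (-2, -2, -2): (6, -9, 12).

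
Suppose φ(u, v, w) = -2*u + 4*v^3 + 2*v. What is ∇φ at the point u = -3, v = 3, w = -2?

(-2, 110, 0)

∂φ/∂u = -2
∂φ/∂v = 12*v^2 + 2
∂φ/∂w = 0
∇φ = (-2, 12*v^2 + 2, 0)
At (-3, 3, -2): (-2, 110, 0).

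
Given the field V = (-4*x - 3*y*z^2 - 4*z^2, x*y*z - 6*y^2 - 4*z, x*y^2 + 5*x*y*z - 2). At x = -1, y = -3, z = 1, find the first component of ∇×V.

(∇×V)_1 = ∂V₃/∂y − ∂V₂/∂z
= 2*x*y + 5*x*z − (x*y - 4)
= x*y + 5*x*z + 4
At (-1, -3, 1): 2.

2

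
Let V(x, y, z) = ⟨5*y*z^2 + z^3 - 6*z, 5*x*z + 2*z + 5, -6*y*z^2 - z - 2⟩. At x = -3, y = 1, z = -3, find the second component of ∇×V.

(∇×V)_2 = ∂V₁/∂z − ∂V₃/∂x
= 10*y*z + 3*z^2 - 6 − (0)
= 10*y*z + 3*z^2 - 6
At (-3, 1, -3): -9.

-9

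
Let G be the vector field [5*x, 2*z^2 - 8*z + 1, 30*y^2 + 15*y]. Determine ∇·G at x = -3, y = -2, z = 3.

∂G₁/∂x = 5
∂G₂/∂y = 0
∂G₃/∂z = 0
∇·G = 5
At (-3, -2, 3): 5.

5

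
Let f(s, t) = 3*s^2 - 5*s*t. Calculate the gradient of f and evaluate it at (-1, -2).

∂f/∂s = 6*s - 5*t
∂f/∂t = -5*s
∇f = (6*s - 5*t, -5*s)
At (-1, -2): (4, 5).

(4, 5)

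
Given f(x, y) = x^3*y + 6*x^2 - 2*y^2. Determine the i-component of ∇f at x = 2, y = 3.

60

(∇f)_1 = ∂f/∂x = 3*x^2*y + 12*x
At (2, 3): 60.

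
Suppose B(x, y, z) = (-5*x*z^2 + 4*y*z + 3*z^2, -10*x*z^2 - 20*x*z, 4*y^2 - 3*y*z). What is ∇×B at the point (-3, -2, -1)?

(∇×B)₁ = ∂B₃/∂y − ∂B₂/∂z = 20*x*z + 20*x + 8*y - 3*z
(∇×B)₂ = ∂B₁/∂z − ∂B₃/∂x = -10*x*z + 4*y + 6*z
(∇×B)₃ = ∂B₂/∂x − ∂B₁/∂y = -10*z^2 - 24*z
∇×B = (20*x*z + 20*x + 8*y - 3*z, -10*x*z + 4*y + 6*z, -10*z^2 - 24*z)
At (-3, -2, -1): (-13, -44, 14).

(-13, -44, 14)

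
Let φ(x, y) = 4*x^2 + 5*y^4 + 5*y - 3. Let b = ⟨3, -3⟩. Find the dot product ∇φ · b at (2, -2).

513

∂φ/∂x = 8*x
∂φ/∂y = 20*y^3 + 5
∇φ at (2, -2) = (16, -155)
∇φ · b = (16)(3) + (-155)(-3) = 513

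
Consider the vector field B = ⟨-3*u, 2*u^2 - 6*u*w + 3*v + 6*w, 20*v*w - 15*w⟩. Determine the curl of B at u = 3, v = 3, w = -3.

(∇×B)₁ = ∂B₃/∂v − ∂B₂/∂w = 6*u + 20*w - 6
(∇×B)₂ = ∂B₁/∂w − ∂B₃/∂u = 0
(∇×B)₃ = ∂B₂/∂u − ∂B₁/∂v = 4*u - 6*w
∇×B = (6*u + 20*w - 6, 0, 4*u - 6*w)
At (3, 3, -3): (-48, 0, 30).

(-48, 0, 30)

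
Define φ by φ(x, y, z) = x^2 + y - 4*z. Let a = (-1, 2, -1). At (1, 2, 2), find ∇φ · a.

∂φ/∂x = 2*x
∂φ/∂y = 1
∂φ/∂z = -4
∇φ at (1, 2, 2) = (2, 1, -4)
∇φ · a = (2)(-1) + (1)(2) + (-4)(-1) = 4

4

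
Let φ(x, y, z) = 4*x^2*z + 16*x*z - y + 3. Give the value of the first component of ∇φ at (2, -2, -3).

(∇φ)_1 = ∂φ/∂x = 8*x*z + 16*z
At (2, -2, -3): -96.

-96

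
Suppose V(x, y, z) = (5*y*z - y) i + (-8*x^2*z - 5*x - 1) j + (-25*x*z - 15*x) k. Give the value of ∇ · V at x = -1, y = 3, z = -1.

∂V₁/∂x = 0
∂V₂/∂y = 0
∂V₃/∂z = -25*x
∇·V = -25*x
At (-1, 3, -1): 25.

25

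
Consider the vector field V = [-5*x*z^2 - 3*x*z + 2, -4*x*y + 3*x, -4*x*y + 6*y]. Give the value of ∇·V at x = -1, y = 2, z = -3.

∂V₁/∂x = -5*z^2 - 3*z
∂V₂/∂y = -4*x
∂V₃/∂z = 0
∇·V = -4*x - 5*z^2 - 3*z
At (-1, 2, -3): -32.

-32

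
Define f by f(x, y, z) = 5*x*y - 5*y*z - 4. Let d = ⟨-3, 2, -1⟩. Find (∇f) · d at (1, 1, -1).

10

∂f/∂x = 5*y
∂f/∂y = 5*x - 5*z
∂f/∂z = -5*y
∇f at (1, 1, -1) = (5, 10, -5)
∇f · d = (5)(-3) + (10)(2) + (-5)(-1) = 10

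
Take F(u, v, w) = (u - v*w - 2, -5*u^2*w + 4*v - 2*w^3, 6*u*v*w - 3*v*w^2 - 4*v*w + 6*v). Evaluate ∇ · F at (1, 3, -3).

∂F₁/∂u = 1
∂F₂/∂v = 4
∂F₃/∂w = 6*u*v - 6*v*w - 4*v
∇·F = 6*u*v - 6*v*w - 4*v + 5
At (1, 3, -3): 65.

65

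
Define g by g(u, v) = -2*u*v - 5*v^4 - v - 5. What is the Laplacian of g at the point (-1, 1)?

∂²g/∂u² = 0
∂²g/∂v² = -60*v^2
∇²g = -60*v^2
At (-1, 1): -60.

-60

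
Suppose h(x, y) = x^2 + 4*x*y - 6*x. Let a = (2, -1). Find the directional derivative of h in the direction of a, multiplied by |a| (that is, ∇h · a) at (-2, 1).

∂h/∂x = 2*x + 4*y - 6
∂h/∂y = 4*x
∇h at (-2, 1) = (-6, -8)
∇h · a = (-6)(2) + (-8)(-1) = -4

-4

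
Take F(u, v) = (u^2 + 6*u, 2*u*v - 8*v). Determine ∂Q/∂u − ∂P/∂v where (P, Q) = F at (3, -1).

-2

∂F₂/∂u = 2*v
∂F₁/∂v = 0
Scalar curl = 2*v
At (3, -1): -2.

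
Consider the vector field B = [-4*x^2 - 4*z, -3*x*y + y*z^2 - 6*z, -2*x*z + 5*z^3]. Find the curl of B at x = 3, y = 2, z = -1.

(∇×B)₁ = ∂B₃/∂y − ∂B₂/∂z = -2*y*z + 6
(∇×B)₂ = ∂B₁/∂z − ∂B₃/∂x = 2*z - 4
(∇×B)₃ = ∂B₂/∂x − ∂B₁/∂y = -3*y
∇×B = (-2*y*z + 6, 2*z - 4, -3*y)
At (3, 2, -1): (10, -6, -6).

(10, -6, -6)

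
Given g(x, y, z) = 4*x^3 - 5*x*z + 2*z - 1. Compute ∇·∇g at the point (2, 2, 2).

∂²g/∂x² = 24*x
∂²g/∂y² = 0
∂²g/∂z² = 0
∇²g = 24*x
At (2, 2, 2): 48.

48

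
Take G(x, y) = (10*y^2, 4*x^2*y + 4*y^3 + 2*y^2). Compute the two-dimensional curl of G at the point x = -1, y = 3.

-84

∂G₂/∂x = 8*x*y
∂G₁/∂y = 20*y
Scalar curl = 8*x*y - 20*y
At (-1, 3): -84.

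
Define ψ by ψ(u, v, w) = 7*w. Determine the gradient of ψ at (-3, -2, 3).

∂ψ/∂u = 0
∂ψ/∂v = 0
∂ψ/∂w = 7
∇ψ = (0, 0, 7)
At (-3, -2, 3): (0, 0, 7).

(0, 0, 7)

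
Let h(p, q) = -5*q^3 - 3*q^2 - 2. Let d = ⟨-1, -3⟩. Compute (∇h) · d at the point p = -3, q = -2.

∂h/∂p = 0
∂h/∂q = -15*q^2 - 6*q
∇h at (-3, -2) = (0, -48)
∇h · d = (0)(-1) + (-48)(-3) = 144

144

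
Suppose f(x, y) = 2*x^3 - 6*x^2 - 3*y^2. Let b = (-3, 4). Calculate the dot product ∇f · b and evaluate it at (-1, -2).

-6

∂f/∂x = 6*x^2 - 12*x
∂f/∂y = -6*y
∇f at (-1, -2) = (18, 12)
∇f · b = (18)(-3) + (12)(4) = -6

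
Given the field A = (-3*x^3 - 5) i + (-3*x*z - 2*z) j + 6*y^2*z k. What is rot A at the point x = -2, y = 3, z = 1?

(32, 0, -3)

(∇×A)₁ = ∂A₃/∂y − ∂A₂/∂z = 3*x + 12*y*z + 2
(∇×A)₂ = ∂A₁/∂z − ∂A₃/∂x = 0
(∇×A)₃ = ∂A₂/∂x − ∂A₁/∂y = -3*z
∇×A = (3*x + 12*y*z + 2, 0, -3*z)
At (-2, 3, 1): (32, 0, -3).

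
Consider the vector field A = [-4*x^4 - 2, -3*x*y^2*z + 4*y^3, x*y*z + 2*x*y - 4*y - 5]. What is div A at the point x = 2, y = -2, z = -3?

∂A₁/∂x = -16*x^3
∂A₂/∂y = -6*x*y*z + 12*y^2
∂A₃/∂z = x*y
∇·A = -16*x^3 - 6*x*y*z + x*y + 12*y^2
At (2, -2, -3): -156.

-156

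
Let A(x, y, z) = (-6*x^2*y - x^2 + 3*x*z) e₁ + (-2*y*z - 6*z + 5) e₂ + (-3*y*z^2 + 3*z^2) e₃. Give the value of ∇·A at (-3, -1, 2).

-4

∂A₁/∂x = -12*x*y - 2*x + 3*z
∂A₂/∂y = -2*z
∂A₃/∂z = -6*y*z + 6*z
∇·A = -12*x*y - 2*x - 6*y*z + 7*z
At (-3, -1, 2): -4.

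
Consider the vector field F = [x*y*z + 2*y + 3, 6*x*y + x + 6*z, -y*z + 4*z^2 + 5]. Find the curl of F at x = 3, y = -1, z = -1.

(∇×F)₁ = ∂F₃/∂y − ∂F₂/∂z = -z - 6
(∇×F)₂ = ∂F₁/∂z − ∂F₃/∂x = x*y
(∇×F)₃ = ∂F₂/∂x − ∂F₁/∂y = -x*z + 6*y - 1
∇×F = (-z - 6, x*y, -x*z + 6*y - 1)
At (3, -1, -1): (-5, -3, -4).

(-5, -3, -4)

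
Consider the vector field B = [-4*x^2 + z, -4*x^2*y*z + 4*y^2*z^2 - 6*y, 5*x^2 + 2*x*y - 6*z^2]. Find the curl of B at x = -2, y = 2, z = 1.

(∇×B)₁ = ∂B₃/∂y − ∂B₂/∂z = 4*x^2*y + 2*x - 8*y^2*z
(∇×B)₂ = ∂B₁/∂z − ∂B₃/∂x = -10*x - 2*y + 1
(∇×B)₃ = ∂B₂/∂x − ∂B₁/∂y = -8*x*y*z
∇×B = (4*x^2*y + 2*x - 8*y^2*z, -10*x - 2*y + 1, -8*x*y*z)
At (-2, 2, 1): (-4, 17, 32).

(-4, 17, 32)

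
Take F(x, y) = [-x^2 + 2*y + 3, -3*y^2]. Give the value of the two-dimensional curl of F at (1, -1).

-2

∂F₂/∂x = 0
∂F₁/∂y = 2
Scalar curl = -2
At (1, -1): -2.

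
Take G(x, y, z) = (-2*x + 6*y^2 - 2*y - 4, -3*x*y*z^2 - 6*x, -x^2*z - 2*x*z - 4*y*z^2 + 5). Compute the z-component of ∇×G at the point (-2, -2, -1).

(∇×G)_3 = ∂G₂/∂x − ∂G₁/∂y
= -3*y*z^2 - 6 − (12*y - 2)
= -3*y*z^2 - 12*y - 4
At (-2, -2, -1): 26.

26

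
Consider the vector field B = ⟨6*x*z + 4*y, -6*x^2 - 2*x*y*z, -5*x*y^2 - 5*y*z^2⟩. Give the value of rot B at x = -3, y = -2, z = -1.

(∇×B)₁ = ∂B₃/∂y − ∂B₂/∂z = -8*x*y - 5*z^2
(∇×B)₂ = ∂B₁/∂z − ∂B₃/∂x = 6*x + 5*y^2
(∇×B)₃ = ∂B₂/∂x − ∂B₁/∂y = -12*x - 2*y*z - 4
∇×B = (-8*x*y - 5*z^2, 6*x + 5*y^2, -12*x - 2*y*z - 4)
At (-3, -2, -1): (-53, 2, 28).

(-53, 2, 28)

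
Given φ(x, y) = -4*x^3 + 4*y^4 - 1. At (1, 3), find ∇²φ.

408

∂²φ/∂x² = -24*x
∂²φ/∂y² = 48*y^2
∇²φ = -24*x + 48*y^2
At (1, 3): 408.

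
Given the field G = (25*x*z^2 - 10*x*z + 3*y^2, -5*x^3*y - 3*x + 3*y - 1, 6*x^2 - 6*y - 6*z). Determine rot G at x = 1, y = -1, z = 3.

(∇×G)₁ = ∂G₃/∂y − ∂G₂/∂z = -6
(∇×G)₂ = ∂G₁/∂z − ∂G₃/∂x = 50*x*z - 22*x
(∇×G)₃ = ∂G₂/∂x − ∂G₁/∂y = -15*x^2*y - 6*y - 3
∇×G = (-6, 50*x*z - 22*x, -15*x^2*y - 6*y - 3)
At (1, -1, 3): (-6, 128, 18).

(-6, 128, 18)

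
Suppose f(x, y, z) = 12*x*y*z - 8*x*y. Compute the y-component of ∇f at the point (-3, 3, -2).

(∇f)_2 = ∂f/∂y = 12*x*z - 8*x
At (-3, 3, -2): 96.

96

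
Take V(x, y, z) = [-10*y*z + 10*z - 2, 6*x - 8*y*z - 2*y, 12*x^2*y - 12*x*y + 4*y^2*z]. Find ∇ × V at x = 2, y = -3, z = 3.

(-72, 148, 36)

(∇×V)₁ = ∂V₃/∂y − ∂V₂/∂z = 12*x^2 - 12*x + 8*y*z + 8*y
(∇×V)₂ = ∂V₁/∂z − ∂V₃/∂x = -24*x*y + 2*y + 10
(∇×V)₃ = ∂V₂/∂x − ∂V₁/∂y = 10*z + 6
∇×V = (12*x^2 - 12*x + 8*y*z + 8*y, -24*x*y + 2*y + 10, 10*z + 6)
At (2, -3, 3): (-72, 148, 36).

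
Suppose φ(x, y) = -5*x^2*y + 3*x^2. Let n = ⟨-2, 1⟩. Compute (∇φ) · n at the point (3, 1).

∂φ/∂x = -10*x*y + 6*x
∂φ/∂y = -5*x^2
∇φ at (3, 1) = (-12, -45)
∇φ · n = (-12)(-2) + (-45)(1) = -21

-21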